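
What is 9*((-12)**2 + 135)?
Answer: 2511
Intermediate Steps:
9*((-12)**2 + 135) = 9*(144 + 135) = 9*279 = 2511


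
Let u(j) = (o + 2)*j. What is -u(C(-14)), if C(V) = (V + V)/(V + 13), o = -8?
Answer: 168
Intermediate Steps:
C(V) = 2*V/(13 + V) (C(V) = (2*V)/(13 + V) = 2*V/(13 + V))
u(j) = -6*j (u(j) = (-8 + 2)*j = -6*j)
-u(C(-14)) = -(-6)*2*(-14)/(13 - 14) = -(-6)*2*(-14)/(-1) = -(-6)*2*(-14)*(-1) = -(-6)*28 = -1*(-168) = 168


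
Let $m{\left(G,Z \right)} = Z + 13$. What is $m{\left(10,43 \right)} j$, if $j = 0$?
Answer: $0$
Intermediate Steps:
$m{\left(G,Z \right)} = 13 + Z$
$m{\left(10,43 \right)} j = \left(13 + 43\right) 0 = 56 \cdot 0 = 0$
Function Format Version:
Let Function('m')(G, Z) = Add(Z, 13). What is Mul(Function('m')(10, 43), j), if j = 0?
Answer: 0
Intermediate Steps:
Function('m')(G, Z) = Add(13, Z)
Mul(Function('m')(10, 43), j) = Mul(Add(13, 43), 0) = Mul(56, 0) = 0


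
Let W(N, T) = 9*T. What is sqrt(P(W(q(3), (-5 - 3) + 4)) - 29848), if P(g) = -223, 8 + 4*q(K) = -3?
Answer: I*sqrt(30071) ≈ 173.41*I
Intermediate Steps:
q(K) = -11/4 (q(K) = -2 + (1/4)*(-3) = -2 - 3/4 = -11/4)
sqrt(P(W(q(3), (-5 - 3) + 4)) - 29848) = sqrt(-223 - 29848) = sqrt(-30071) = I*sqrt(30071)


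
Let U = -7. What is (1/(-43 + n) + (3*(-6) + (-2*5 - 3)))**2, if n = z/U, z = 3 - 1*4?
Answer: 86620249/90000 ≈ 962.45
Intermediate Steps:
z = -1 (z = 3 - 4 = -1)
n = 1/7 (n = -1/(-7) = -1*(-1/7) = 1/7 ≈ 0.14286)
(1/(-43 + n) + (3*(-6) + (-2*5 - 3)))**2 = (1/(-43 + 1/7) + (3*(-6) + (-2*5 - 3)))**2 = (1/(-300/7) + (-18 + (-10 - 3)))**2 = (-7/300 + (-18 - 13))**2 = (-7/300 - 31)**2 = (-9307/300)**2 = 86620249/90000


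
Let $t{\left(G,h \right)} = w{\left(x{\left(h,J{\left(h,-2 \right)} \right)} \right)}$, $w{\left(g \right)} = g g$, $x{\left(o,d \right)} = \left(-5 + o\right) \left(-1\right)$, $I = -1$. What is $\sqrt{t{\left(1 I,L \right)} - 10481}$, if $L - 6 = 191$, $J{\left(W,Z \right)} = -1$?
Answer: $\sqrt{26383} \approx 162.43$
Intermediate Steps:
$x{\left(o,d \right)} = 5 - o$
$L = 197$ ($L = 6 + 191 = 197$)
$w{\left(g \right)} = g^{2}$
$t{\left(G,h \right)} = \left(5 - h\right)^{2}$
$\sqrt{t{\left(1 I,L \right)} - 10481} = \sqrt{\left(-5 + 197\right)^{2} - 10481} = \sqrt{192^{2} - 10481} = \sqrt{36864 - 10481} = \sqrt{26383}$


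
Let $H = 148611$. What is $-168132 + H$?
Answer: $-19521$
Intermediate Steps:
$-168132 + H = -168132 + 148611 = -19521$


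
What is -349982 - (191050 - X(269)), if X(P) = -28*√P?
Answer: -541032 - 28*√269 ≈ -5.4149e+5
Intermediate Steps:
-349982 - (191050 - X(269)) = -349982 - (191050 - (-28)*√269) = -349982 - (191050 + 28*√269) = -349982 + (-191050 - 28*√269) = -541032 - 28*√269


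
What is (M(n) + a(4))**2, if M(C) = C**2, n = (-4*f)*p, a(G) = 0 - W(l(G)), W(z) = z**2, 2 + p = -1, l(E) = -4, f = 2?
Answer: 313600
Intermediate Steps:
p = -3 (p = -2 - 1 = -3)
a(G) = -16 (a(G) = 0 - 1*(-4)**2 = 0 - 1*16 = 0 - 16 = -16)
n = 24 (n = -4*2*(-3) = -8*(-3) = 24)
(M(n) + a(4))**2 = (24**2 - 16)**2 = (576 - 16)**2 = 560**2 = 313600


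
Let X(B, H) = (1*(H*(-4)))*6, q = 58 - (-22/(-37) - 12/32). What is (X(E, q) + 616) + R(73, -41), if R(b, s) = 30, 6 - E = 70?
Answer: -27407/37 ≈ -740.73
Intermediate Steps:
E = -64 (E = 6 - 1*70 = 6 - 70 = -64)
q = 17103/296 (q = 58 - (-22*(-1/37) - 12*1/32) = 58 - (22/37 - 3/8) = 58 - 1*65/296 = 58 - 65/296 = 17103/296 ≈ 57.780)
X(B, H) = -24*H (X(B, H) = (1*(-4*H))*6 = -4*H*6 = -24*H)
(X(E, q) + 616) + R(73, -41) = (-24*17103/296 + 616) + 30 = (-51309/37 + 616) + 30 = -28517/37 + 30 = -27407/37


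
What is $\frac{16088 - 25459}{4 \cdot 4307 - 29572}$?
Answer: $\frac{9371}{12344} \approx 0.75915$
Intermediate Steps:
$\frac{16088 - 25459}{4 \cdot 4307 - 29572} = - \frac{9371}{17228 - 29572} = - \frac{9371}{-12344} = \left(-9371\right) \left(- \frac{1}{12344}\right) = \frac{9371}{12344}$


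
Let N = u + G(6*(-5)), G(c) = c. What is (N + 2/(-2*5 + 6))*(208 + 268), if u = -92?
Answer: -58310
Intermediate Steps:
N = -122 (N = -92 + 6*(-5) = -92 - 30 = -122)
(N + 2/(-2*5 + 6))*(208 + 268) = (-122 + 2/(-2*5 + 6))*(208 + 268) = (-122 + 2/(-10 + 6))*476 = (-122 + 2/(-4))*476 = (-122 + 2*(-¼))*476 = (-122 - ½)*476 = -245/2*476 = -58310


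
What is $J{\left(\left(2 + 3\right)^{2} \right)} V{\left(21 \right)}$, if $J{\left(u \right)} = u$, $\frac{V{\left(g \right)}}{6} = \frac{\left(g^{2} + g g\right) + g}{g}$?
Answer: $6450$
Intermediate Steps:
$V{\left(g \right)} = \frac{6 \left(g + 2 g^{2}\right)}{g}$ ($V{\left(g \right)} = 6 \frac{\left(g^{2} + g g\right) + g}{g} = 6 \frac{\left(g^{2} + g^{2}\right) + g}{g} = 6 \frac{2 g^{2} + g}{g} = 6 \frac{g + 2 g^{2}}{g} = \frac{6 \left(g + 2 g^{2}\right)}{g}$)
$J{\left(\left(2 + 3\right)^{2} \right)} V{\left(21 \right)} = \left(2 + 3\right)^{2} \left(6 + 12 \cdot 21\right) = 5^{2} \left(6 + 252\right) = 25 \cdot 258 = 6450$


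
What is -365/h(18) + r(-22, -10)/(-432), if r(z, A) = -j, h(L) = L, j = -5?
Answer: -8765/432 ≈ -20.289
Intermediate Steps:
r(z, A) = 5 (r(z, A) = -1*(-5) = 5)
-365/h(18) + r(-22, -10)/(-432) = -365/18 + 5/(-432) = -365*1/18 + 5*(-1/432) = -365/18 - 5/432 = -8765/432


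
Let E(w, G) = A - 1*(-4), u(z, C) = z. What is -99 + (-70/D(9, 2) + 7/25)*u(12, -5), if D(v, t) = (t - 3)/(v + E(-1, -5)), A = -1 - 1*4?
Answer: 165609/25 ≈ 6624.4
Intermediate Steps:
A = -5 (A = -1 - 4 = -5)
E(w, G) = -1 (E(w, G) = -5 - 1*(-4) = -5 + 4 = -1)
D(v, t) = (-3 + t)/(-1 + v) (D(v, t) = (t - 3)/(v - 1) = (-3 + t)/(-1 + v))
-99 + (-70/D(9, 2) + 7/25)*u(12, -5) = -99 + (-70*(-1 + 9)/(-3 + 2) + 7/25)*12 = -99 + (-70/(-1/8) + 7*(1/25))*12 = -99 + (-70/((⅛)*(-1)) + 7/25)*12 = -99 + (-70/(-⅛) + 7/25)*12 = -99 + (-70*(-8) + 7/25)*12 = -99 + (560 + 7/25)*12 = -99 + (14007/25)*12 = -99 + 168084/25 = 165609/25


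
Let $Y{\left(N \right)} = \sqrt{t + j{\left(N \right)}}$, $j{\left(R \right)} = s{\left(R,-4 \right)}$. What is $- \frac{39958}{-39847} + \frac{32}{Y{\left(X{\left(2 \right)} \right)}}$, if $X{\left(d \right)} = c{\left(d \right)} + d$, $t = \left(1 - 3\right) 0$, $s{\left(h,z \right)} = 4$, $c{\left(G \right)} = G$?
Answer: $\frac{677510}{39847} \approx 17.003$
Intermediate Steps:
$j{\left(R \right)} = 4$
$t = 0$ ($t = \left(-2\right) 0 = 0$)
$X{\left(d \right)} = 2 d$ ($X{\left(d \right)} = d + d = 2 d$)
$Y{\left(N \right)} = 2$ ($Y{\left(N \right)} = \sqrt{0 + 4} = \sqrt{4} = 2$)
$- \frac{39958}{-39847} + \frac{32}{Y{\left(X{\left(2 \right)} \right)}} = - \frac{39958}{-39847} + \frac{32}{2} = \left(-39958\right) \left(- \frac{1}{39847}\right) + 32 \cdot \frac{1}{2} = \frac{39958}{39847} + 16 = \frac{677510}{39847}$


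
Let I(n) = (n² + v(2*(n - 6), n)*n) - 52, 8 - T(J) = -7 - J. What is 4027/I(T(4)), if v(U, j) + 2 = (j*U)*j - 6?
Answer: 4027/178491 ≈ 0.022561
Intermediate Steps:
T(J) = 15 + J (T(J) = 8 - (-7 - J) = 8 + (7 + J) = 15 + J)
v(U, j) = -8 + U*j² (v(U, j) = -2 + ((j*U)*j - 6) = -2 + ((U*j)*j - 6) = -2 + (U*j² - 6) = -2 + (-6 + U*j²) = -8 + U*j²)
I(n) = -52 + n² + n*(-8 + n²*(-12 + 2*n)) (I(n) = (n² + (-8 + (2*(n - 6))*n²)*n) - 52 = (n² + (-8 + (2*(-6 + n))*n²)*n) - 52 = (n² + (-8 + (-12 + 2*n)*n²)*n) - 52 = (n² + (-8 + n²*(-12 + 2*n))*n) - 52 = (n² + n*(-8 + n²*(-12 + 2*n))) - 52 = -52 + n² + n*(-8 + n²*(-12 + 2*n)))
4027/I(T(4)) = 4027/(-52 + (15 + 4)² + 2*(15 + 4)*(-4 + (15 + 4)²*(-6 + (15 + 4)))) = 4027/(-52 + 19² + 2*19*(-4 + 19²*(-6 + 19))) = 4027/(-52 + 361 + 2*19*(-4 + 361*13)) = 4027/(-52 + 361 + 2*19*(-4 + 4693)) = 4027/(-52 + 361 + 2*19*4689) = 4027/(-52 + 361 + 178182) = 4027/178491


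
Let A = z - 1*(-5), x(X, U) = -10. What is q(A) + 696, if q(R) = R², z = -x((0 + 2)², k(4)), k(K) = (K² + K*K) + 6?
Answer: 921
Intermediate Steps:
k(K) = 6 + 2*K² (k(K) = (K² + K²) + 6 = 2*K² + 6 = 6 + 2*K²)
z = 10 (z = -1*(-10) = 10)
A = 15 (A = 10 - 1*(-5) = 10 + 5 = 15)
q(A) + 696 = 15² + 696 = 225 + 696 = 921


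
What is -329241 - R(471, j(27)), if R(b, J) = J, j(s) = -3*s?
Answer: -329160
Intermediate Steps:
-329241 - R(471, j(27)) = -329241 - (-3)*27 = -329241 - 1*(-81) = -329241 + 81 = -329160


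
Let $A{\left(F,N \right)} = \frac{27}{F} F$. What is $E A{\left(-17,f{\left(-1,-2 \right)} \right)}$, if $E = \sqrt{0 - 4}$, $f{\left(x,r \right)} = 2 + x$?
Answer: $54 i \approx 54.0 i$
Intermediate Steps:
$A{\left(F,N \right)} = 27$
$E = 2 i$ ($E = \sqrt{-4} = 2 i \approx 2.0 i$)
$E A{\left(-17,f{\left(-1,-2 \right)} \right)} = 2 i 27 = 54 i$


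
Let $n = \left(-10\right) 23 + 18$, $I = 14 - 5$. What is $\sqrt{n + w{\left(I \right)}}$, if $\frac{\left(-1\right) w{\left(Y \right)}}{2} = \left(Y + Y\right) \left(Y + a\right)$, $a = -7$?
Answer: $2 i \sqrt{71} \approx 16.852 i$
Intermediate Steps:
$I = 9$ ($I = 14 - 5 = 9$)
$w{\left(Y \right)} = - 4 Y \left(-7 + Y\right)$ ($w{\left(Y \right)} = - 2 \left(Y + Y\right) \left(Y - 7\right) = - 2 \cdot 2 Y \left(-7 + Y\right) = - 4 Y \left(-7 + Y\right)$)
$n = -212$ ($n = -230 + 18 = -212$)
$\sqrt{n + w{\left(I \right)}} = \sqrt{-212 + 4 \cdot 9 \left(7 - 9\right)} = \sqrt{-212 + 4 \cdot 9 \left(-2\right)} = \sqrt{-212 - 72} = \sqrt{-284} = 2 i \sqrt{71}$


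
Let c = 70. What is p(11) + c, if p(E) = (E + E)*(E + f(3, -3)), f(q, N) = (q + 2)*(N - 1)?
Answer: -128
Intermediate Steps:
f(q, N) = (-1 + N)*(2 + q) (f(q, N) = (2 + q)*(-1 + N) = (-1 + N)*(2 + q))
p(E) = 2*E*(-20 + E) (p(E) = (E + E)*(E + (-2 - 1*3 + 2*(-3) - 3*3)) = (2*E)*(E + (-2 - 3 - 6 - 9)) = (2*E)*(E - 20) = (2*E)*(-20 + E) = 2*E*(-20 + E))
p(11) + c = 2*11*(-20 + 11) + 70 = 2*11*(-9) + 70 = -198 + 70 = -128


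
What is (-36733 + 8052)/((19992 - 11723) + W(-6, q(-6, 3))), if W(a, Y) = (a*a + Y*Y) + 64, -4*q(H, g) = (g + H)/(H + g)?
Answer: -458896/133905 ≈ -3.4270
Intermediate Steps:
q(H, g) = -1/4 (q(H, g) = -(g + H)/(4*(H + g)) = -(H + g)/(4*(H + g)) = -1/4*1 = -1/4)
W(a, Y) = 64 + Y**2 + a**2 (W(a, Y) = (a**2 + Y**2) + 64 = (Y**2 + a**2) + 64 = 64 + Y**2 + a**2)
(-36733 + 8052)/((19992 - 11723) + W(-6, q(-6, 3))) = (-36733 + 8052)/((19992 - 11723) + (64 + (-1/4)**2 + (-6)**2)) = -28681/(8269 + (64 + 1/16 + 36)) = -28681/(8269 + 1601/16) = -28681/133905/16 = -28681*16/133905 = -458896/133905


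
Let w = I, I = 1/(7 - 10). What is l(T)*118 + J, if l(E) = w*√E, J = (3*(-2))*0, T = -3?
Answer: -118*I*√3/3 ≈ -68.127*I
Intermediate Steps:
J = 0 (J = -6*0 = 0)
I = -⅓ (I = 1/(-3) = -⅓ ≈ -0.33333)
w = -⅓ ≈ -0.33333
l(E) = -√E/3
l(T)*118 + J = -I*√3/3*118 + 0 = -118*I*√3/3 + 0 = -118*I*√3/3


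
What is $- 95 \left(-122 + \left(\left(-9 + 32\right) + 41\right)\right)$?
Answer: $5510$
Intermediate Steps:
$- 95 \left(-122 + \left(\left(-9 + 32\right) + 41\right)\right) = - 95 \left(-122 + \left(23 + 41\right)\right) = - 95 \left(-122 + 64\right) = \left(-95\right) \left(-58\right) = 5510$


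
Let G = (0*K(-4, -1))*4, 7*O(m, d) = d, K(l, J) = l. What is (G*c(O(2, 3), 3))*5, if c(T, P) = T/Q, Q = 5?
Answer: 0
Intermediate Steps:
O(m, d) = d/7
c(T, P) = T/5
G = 0 (G = (0*(-4))*4 = 0*4 = 0)
(G*c(O(2, 3), 3))*5 = (0*(((⅐)*3)/5))*5 = (0*((⅕)*(3/7)))*5 = (0*(3/35))*5 = 0*5 = 0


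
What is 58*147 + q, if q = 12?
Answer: 8538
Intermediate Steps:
58*147 + q = 58*147 + 12 = 8526 + 12 = 8538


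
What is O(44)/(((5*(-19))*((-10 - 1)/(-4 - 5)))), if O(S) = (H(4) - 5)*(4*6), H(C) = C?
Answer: 216/1045 ≈ 0.20670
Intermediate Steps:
O(S) = -24 (O(S) = (4 - 5)*(4*6) = -1*24 = -24)
O(44)/(((5*(-19))*((-10 - 1)/(-4 - 5)))) = -24*(-(-4 - 5)/(95*(-10 - 1))) = -24/((-(-1045)/(-9))) = -24/((-(-1045)*(-1)/9)) = -24/((-95*11/9)) = -24/(-1045/9) = -24*(-9/1045) = 216/1045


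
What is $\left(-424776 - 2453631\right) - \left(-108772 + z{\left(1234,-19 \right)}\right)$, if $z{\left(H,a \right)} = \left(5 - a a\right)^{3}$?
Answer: $42348381$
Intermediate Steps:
$z{\left(H,a \right)} = \left(5 - a^{2}\right)^{3}$
$\left(-424776 - 2453631\right) - \left(-108772 + z{\left(1234,-19 \right)}\right) = \left(-424776 - 2453631\right) - \left(-108772 - \left(-5 + \left(-19\right)^{2}\right)^{3}\right) = -2878407 - \left(-108772 - \left(-5 + 361\right)^{3}\right) = -2878407 - \left(-108772 - 356^{3}\right) = -2878407 - \left(-108772 - 45118016\right) = -2878407 + \left(108772 - -45118016\right) = -2878407 + \left(108772 + 45118016\right) = -2878407 + 45226788 = 42348381$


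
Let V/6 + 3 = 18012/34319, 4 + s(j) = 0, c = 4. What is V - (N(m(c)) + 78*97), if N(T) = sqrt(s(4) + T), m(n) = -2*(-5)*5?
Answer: -260167224/34319 - sqrt(46) ≈ -7587.6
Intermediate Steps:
s(j) = -4 (s(j) = -4 + 0 = -4)
m(n) = 50 (m(n) = 10*5 = 50)
V = -509670/34319 (V = -18 + 6*(18012/34319) = -18 + 108072/34319 = -509670/34319 ≈ -14.851)
N(T) = sqrt(-4 + T)
V - (N(m(c)) + 78*97) = -509670/34319 - (sqrt(-4 + 50) + 78*97) = -509670/34319 - (sqrt(46) + 7566) = -509670/34319 - (7566 + sqrt(46)) = -509670/34319 + (-7566 - sqrt(46)) = -260167224/34319 - sqrt(46)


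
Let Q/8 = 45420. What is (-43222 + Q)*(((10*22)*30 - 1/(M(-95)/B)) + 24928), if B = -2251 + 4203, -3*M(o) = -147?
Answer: 70563903280/7 ≈ 1.0081e+10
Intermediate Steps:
Q = 363360 (Q = 8*45420 = 363360)
M(o) = 49 (M(o) = -⅓*(-147) = 49)
B = 1952
(-43222 + Q)*(((10*22)*30 - 1/(M(-95)/B)) + 24928) = (-43222 + 363360)*(((10*22)*30 - 1/(49/1952)) + 24928) = 320138*((220*30 - 1/(49*(1/1952))) + 24928) = 320138*((6600 - 1/49/1952) + 24928) = 320138*((6600 - 1*1952/49) + 24928) = 320138*((6600 - 1952/49) + 24928) = 320138*(321448/49 + 24928) = 320138*(1542920/49) = 70563903280/7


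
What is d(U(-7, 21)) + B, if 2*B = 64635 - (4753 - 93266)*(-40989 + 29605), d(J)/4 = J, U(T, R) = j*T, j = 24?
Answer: -1007568701/2 ≈ -5.0378e+8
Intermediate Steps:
U(T, R) = 24*T
d(J) = 4*J
B = -1007567357/2 (B = (64635 - (4753 - 93266)*(-40989 + 29605))/2 = (64635 - (-88513)*(-11384))/2 = (64635 - 1*1007631992)/2 = (64635 - 1007631992)/2 = (1/2)*(-1007567357) = -1007567357/2 ≈ -5.0378e+8)
d(U(-7, 21)) + B = 4*(24*(-7)) - 1007567357/2 = 4*(-168) - 1007567357/2 = -672 - 1007567357/2 = -1007568701/2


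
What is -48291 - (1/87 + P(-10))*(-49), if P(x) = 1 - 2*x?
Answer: -4111745/87 ≈ -47261.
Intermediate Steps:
-48291 - (1/87 + P(-10))*(-49) = -48291 - (1/87 + (1 - 2*(-10)))*(-49) = -48291 - (1/87 + (1 + 20))*(-49) = -48291 - (1/87 + 21)*(-49) = -48291 - 1828*(-49)/87 = -48291 - 1*(-89572/87) = -48291 + 89572/87 = -4111745/87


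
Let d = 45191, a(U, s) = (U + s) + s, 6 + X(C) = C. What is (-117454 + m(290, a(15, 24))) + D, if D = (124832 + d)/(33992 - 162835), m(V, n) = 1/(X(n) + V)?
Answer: -5251253494672/44708521 ≈ -1.1746e+5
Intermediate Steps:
X(C) = -6 + C
a(U, s) = U + 2*s
m(V, n) = 1/(-6 + V + n) (m(V, n) = 1/((-6 + n) + V) = 1/(-6 + V + n))
D = -170023/128843 (D = (124832 + 45191)/(33992 - 162835) = 170023/(-128843) = 170023*(-1/128843) = -170023/128843 ≈ -1.3196)
(-117454 + m(290, a(15, 24))) + D = (-117454 + 1/(-6 + 290 + (15 + 2*24))) - 170023/128843 = (-117454 + 1/(-6 + 290 + (15 + 48))) - 170023/128843 = (-117454 + 1/(-6 + 290 + 63)) - 170023/128843 = (-117454 + 1/347) - 170023/128843 = -40756537/347 - 170023/128843 = -5251253494672/44708521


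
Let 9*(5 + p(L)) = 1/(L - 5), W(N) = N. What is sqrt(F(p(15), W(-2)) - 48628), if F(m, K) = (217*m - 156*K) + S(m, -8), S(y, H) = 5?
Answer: I*sqrt(44454230)/30 ≈ 222.25*I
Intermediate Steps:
p(L) = -5 + 1/(9*(-5 + L)) (p(L) = -5 + 1/(9*(L - 5)) = -5 + 1/(9*(-5 + L)))
F(m, K) = 5 - 156*K + 217*m (F(m, K) = (217*m - 156*K) + 5 = (-156*K + 217*m) + 5 = 5 - 156*K + 217*m)
sqrt(F(p(15), W(-2)) - 48628) = sqrt((5 - 156*(-2) + 217*((226 - 45*15)/(9*(-5 + 15)))) - 48628) = sqrt((5 + 312 + 217*((1/9)*(226 - 675)/10)) - 48628) = sqrt((5 + 312 + 217*((1/9)*(1/10)*(-449))) - 48628) = sqrt((5 + 312 + 217*(-449/90)) - 48628) = sqrt((5 + 312 - 97433/90) - 48628) = sqrt(-68903/90 - 48628) = sqrt(-4445423/90) = I*sqrt(44454230)/30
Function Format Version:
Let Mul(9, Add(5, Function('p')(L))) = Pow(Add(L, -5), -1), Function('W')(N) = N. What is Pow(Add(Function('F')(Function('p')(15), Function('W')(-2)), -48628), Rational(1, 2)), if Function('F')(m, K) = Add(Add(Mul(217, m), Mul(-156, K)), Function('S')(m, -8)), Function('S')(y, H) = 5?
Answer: Mul(Rational(1, 30), I, Pow(44454230, Rational(1, 2))) ≈ Mul(222.25, I)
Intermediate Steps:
Function('p')(L) = Add(-5, Mul(Rational(1, 9), Pow(Add(-5, L), -1))) (Function('p')(L) = Add(-5, Mul(Rational(1, 9), Pow(Add(L, -5), -1))) = Add(-5, Mul(Rational(1, 9), Pow(Add(-5, L), -1))))
Function('F')(m, K) = Add(5, Mul(-156, K), Mul(217, m)) (Function('F')(m, K) = Add(Add(Mul(217, m), Mul(-156, K)), 5) = Add(Add(Mul(-156, K), Mul(217, m)), 5) = Add(5, Mul(-156, K), Mul(217, m)))
Pow(Add(Function('F')(Function('p')(15), Function('W')(-2)), -48628), Rational(1, 2)) = Pow(Add(Add(5, Mul(-156, -2), Mul(217, Mul(Rational(1, 9), Pow(Add(-5, 15), -1), Add(226, Mul(-45, 15))))), -48628), Rational(1, 2)) = Pow(Add(Add(5, 312, Mul(217, Mul(Rational(1, 9), Pow(10, -1), Add(226, -675)))), -48628), Rational(1, 2)) = Pow(Add(Add(5, 312, Mul(217, Mul(Rational(1, 9), Rational(1, 10), -449))), -48628), Rational(1, 2)) = Pow(Add(Add(5, 312, Mul(217, Rational(-449, 90))), -48628), Rational(1, 2)) = Pow(Add(Add(5, 312, Rational(-97433, 90)), -48628), Rational(1, 2)) = Pow(Add(Rational(-68903, 90), -48628), Rational(1, 2)) = Pow(Rational(-4445423, 90), Rational(1, 2)) = Mul(Rational(1, 30), I, Pow(44454230, Rational(1, 2)))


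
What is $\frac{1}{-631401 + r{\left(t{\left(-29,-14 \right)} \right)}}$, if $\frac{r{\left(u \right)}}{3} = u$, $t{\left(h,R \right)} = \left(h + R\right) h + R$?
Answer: $- \frac{1}{627702} \approx -1.5931 \cdot 10^{-6}$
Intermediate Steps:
$t{\left(h,R \right)} = R + h \left(R + h\right)$ ($t{\left(h,R \right)} = \left(R + h\right) h + R = h \left(R + h\right) + R = R + h \left(R + h\right)$)
$r{\left(u \right)} = 3 u$
$\frac{1}{-631401 + r{\left(t{\left(-29,-14 \right)} \right)}} = \frac{1}{-631401 + 3 \left(-14 + \left(-29\right)^{2} - -406\right)} = \frac{1}{-631401 + 3 \left(-14 + 841 + 406\right)} = \frac{1}{-631401 + 3 \cdot 1233} = \frac{1}{-631401 + 3699} = \frac{1}{-627702} = - \frac{1}{627702}$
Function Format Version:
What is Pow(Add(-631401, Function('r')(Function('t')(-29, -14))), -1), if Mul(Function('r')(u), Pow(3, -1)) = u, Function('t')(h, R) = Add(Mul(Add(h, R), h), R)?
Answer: Rational(-1, 627702) ≈ -1.5931e-6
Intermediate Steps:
Function('t')(h, R) = Add(R, Mul(h, Add(R, h))) (Function('t')(h, R) = Add(Mul(Add(R, h), h), R) = Add(Mul(h, Add(R, h)), R) = Add(R, Mul(h, Add(R, h))))
Function('r')(u) = Mul(3, u)
Pow(Add(-631401, Function('r')(Function('t')(-29, -14))), -1) = Pow(Add(-631401, Mul(3, Add(-14, Pow(-29, 2), Mul(-14, -29)))), -1) = Pow(Add(-631401, Mul(3, Add(-14, 841, 406))), -1) = Pow(Add(-631401, Mul(3, 1233)), -1) = Pow(Add(-631401, 3699), -1) = Pow(-627702, -1) = Rational(-1, 627702)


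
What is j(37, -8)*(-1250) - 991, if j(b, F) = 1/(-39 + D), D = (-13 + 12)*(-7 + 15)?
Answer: -45327/47 ≈ -964.40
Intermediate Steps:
D = -8 (D = -1*8 = -8)
j(b, F) = -1/47 (j(b, F) = 1/(-39 - 8) = 1/(-47) = -1/47)
j(37, -8)*(-1250) - 991 = -1/47*(-1250) - 991 = 1250/47 - 991 = -45327/47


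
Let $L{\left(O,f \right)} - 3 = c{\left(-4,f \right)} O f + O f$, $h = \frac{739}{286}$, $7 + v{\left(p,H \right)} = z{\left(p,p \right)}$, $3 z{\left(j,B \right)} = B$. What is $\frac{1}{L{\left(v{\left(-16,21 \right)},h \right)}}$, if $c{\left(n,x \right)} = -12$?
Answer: $\frac{78}{27577} \approx 0.0028284$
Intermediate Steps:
$z{\left(j,B \right)} = \frac{B}{3}$
$v{\left(p,H \right)} = -7 + \frac{p}{3}$
$h = \frac{739}{286}$ ($h = 739 \cdot \frac{1}{286} = \frac{739}{286} \approx 2.5839$)
$L{\left(O,f \right)} = 3 - 11 O f$ ($L{\left(O,f \right)} = 3 + \left(- 12 O f + O f\right) = 3 - 11 O f$)
$\frac{1}{L{\left(v{\left(-16,21 \right)},h \right)}} = \frac{1}{3 - 11 \left(-7 + \frac{1}{3} \left(-16\right)\right) \frac{739}{286}} = \frac{1}{3 - 11 \left(-7 - \frac{16}{3}\right) \frac{739}{286}} = \frac{1}{3 - \left(- \frac{407}{3}\right) \frac{739}{286}} = \frac{1}{3 + \frac{27343}{78}} = \frac{1}{\frac{27577}{78}} = \frac{78}{27577}$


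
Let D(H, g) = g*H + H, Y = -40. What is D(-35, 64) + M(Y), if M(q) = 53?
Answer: -2222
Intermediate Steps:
D(H, g) = H + H*g (D(H, g) = H*g + H = H + H*g)
D(-35, 64) + M(Y) = -35*(1 + 64) + 53 = -35*65 + 53 = -2275 + 53 = -2222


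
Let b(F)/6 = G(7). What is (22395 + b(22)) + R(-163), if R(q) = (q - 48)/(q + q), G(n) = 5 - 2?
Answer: 7306849/326 ≈ 22414.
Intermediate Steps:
G(n) = 3
R(q) = (-48 + q)/(2*q) (R(q) = (-48 + q)/((2*q)) = (-48 + q)*(1/(2*q)) = (-48 + q)/(2*q))
b(F) = 18 (b(F) = 6*3 = 18)
(22395 + b(22)) + R(-163) = (22395 + 18) + (1/2)*(-48 - 163)/(-163) = 22413 + (1/2)*(-1/163)*(-211) = 22413 + 211/326 = 7306849/326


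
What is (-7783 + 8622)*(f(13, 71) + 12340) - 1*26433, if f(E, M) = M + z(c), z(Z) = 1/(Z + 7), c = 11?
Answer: 186955967/18 ≈ 1.0386e+7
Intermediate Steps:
z(Z) = 1/(7 + Z)
f(E, M) = 1/18 + M (f(E, M) = M + 1/(7 + 11) = M + 1/18 = 1/18 + M)
(-7783 + 8622)*(f(13, 71) + 12340) - 1*26433 = (-7783 + 8622)*((1/18 + 71) + 12340) - 1*26433 = 839*(1279/18 + 12340) - 26433 = 839*(223399/18) - 26433 = 187431761/18 - 26433 = 186955967/18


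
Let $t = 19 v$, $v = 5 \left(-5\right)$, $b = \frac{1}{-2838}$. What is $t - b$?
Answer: $- \frac{1348049}{2838} \approx -475.0$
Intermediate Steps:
$b = - \frac{1}{2838} \approx -0.00035236$
$v = -25$
$t = -475$ ($t = 19 \left(-25\right) = -475$)
$t - b = -475 - - \frac{1}{2838} = -475 + \frac{1}{2838} = - \frac{1348049}{2838}$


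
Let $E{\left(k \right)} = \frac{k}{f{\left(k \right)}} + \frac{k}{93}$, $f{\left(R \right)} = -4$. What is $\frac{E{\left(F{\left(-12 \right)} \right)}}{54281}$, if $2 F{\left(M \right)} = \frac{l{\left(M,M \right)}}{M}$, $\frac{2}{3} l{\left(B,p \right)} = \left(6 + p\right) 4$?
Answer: $- \frac{89}{13461688} \approx -6.6114 \cdot 10^{-6}$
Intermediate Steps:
$l{\left(B,p \right)} = 36 + 6 p$ ($l{\left(B,p \right)} = \frac{3 \left(6 + p\right) 4}{2} = \frac{3 \left(24 + 4 p\right)}{2} = 36 + 6 p$)
$F{\left(M \right)} = \frac{36 + 6 M}{2 M}$ ($F{\left(M \right)} = \frac{\left(36 + 6 M\right) \frac{1}{M}}{2} = \frac{\frac{1}{M} \left(36 + 6 M\right)}{2} = \frac{36 + 6 M}{2 M}$)
$E{\left(k \right)} = - \frac{89 k}{372}$ ($E{\left(k \right)} = \frac{k}{-4} + \frac{k}{93} = k \left(- \frac{1}{4}\right) + k \frac{1}{93} = - \frac{k}{4} + \frac{k}{93} = - \frac{89 k}{372}$)
$\frac{E{\left(F{\left(-12 \right)} \right)}}{54281} = \frac{\left(- \frac{89}{372}\right) \left(3 + \frac{18}{-12}\right)}{54281} = - \frac{89 \left(3 + 18 \left(- \frac{1}{12}\right)\right)}{372} \cdot \frac{1}{54281} = - \frac{89 \left(3 - \frac{3}{2}\right)}{372} \cdot \frac{1}{54281} = \left(- \frac{89}{372}\right) \frac{3}{2} \cdot \frac{1}{54281} = \left(- \frac{89}{248}\right) \frac{1}{54281} = - \frac{89}{13461688}$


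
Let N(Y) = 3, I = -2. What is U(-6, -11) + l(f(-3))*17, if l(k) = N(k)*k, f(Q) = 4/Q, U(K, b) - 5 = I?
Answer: -65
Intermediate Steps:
U(K, b) = 3 (U(K, b) = 5 - 2 = 3)
l(k) = 3*k
U(-6, -11) + l(f(-3))*17 = 3 + (3*(4/(-3)))*17 = 3 + (3*(4*(-⅓)))*17 = 3 + (3*(-4/3))*17 = 3 - 4*17 = 3 - 68 = -65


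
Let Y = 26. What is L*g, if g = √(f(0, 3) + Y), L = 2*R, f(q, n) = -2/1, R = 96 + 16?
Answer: 448*√6 ≈ 1097.4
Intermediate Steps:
R = 112
f(q, n) = -2 (f(q, n) = -2*1 = -2)
L = 224 (L = 2*112 = 224)
g = 2*√6 (g = √(-2 + 26) = √24 = 2*√6 ≈ 4.8990)
L*g = 224*(2*√6) = 448*√6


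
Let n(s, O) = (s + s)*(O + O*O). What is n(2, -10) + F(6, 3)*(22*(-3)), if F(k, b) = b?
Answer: 162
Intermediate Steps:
n(s, O) = 2*s*(O + O**2) (n(s, O) = (2*s)*(O + O**2) = 2*s*(O + O**2))
n(2, -10) + F(6, 3)*(22*(-3)) = 2*(-10)*2*(1 - 10) + 3*(22*(-3)) = 2*(-10)*2*(-9) + 3*(-66) = 360 - 198 = 162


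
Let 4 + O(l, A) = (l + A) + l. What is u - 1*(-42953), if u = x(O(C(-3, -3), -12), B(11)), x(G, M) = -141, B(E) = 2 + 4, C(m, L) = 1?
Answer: 42812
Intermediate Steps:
O(l, A) = -4 + A + 2*l (O(l, A) = -4 + ((l + A) + l) = -4 + ((A + l) + l) = -4 + (A + 2*l) = -4 + A + 2*l)
B(E) = 6
u = -141
u - 1*(-42953) = -141 - 1*(-42953) = -141 + 42953 = 42812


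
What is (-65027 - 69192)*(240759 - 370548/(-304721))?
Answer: -9846935835397353/304721 ≈ -3.2315e+10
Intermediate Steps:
(-65027 - 69192)*(240759 - 370548/(-304721)) = -134219*(240759 - 370548*(-1/304721)) = -134219*(240759 + 370548/304721) = -134219*73364693787/304721 = -9846935835397353/304721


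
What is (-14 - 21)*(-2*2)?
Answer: 140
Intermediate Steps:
(-14 - 21)*(-2*2) = -35*(-4) = 140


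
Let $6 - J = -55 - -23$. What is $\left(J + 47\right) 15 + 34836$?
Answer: $36111$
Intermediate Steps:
$J = 38$ ($J = 6 - \left(-55 - -23\right) = 6 - \left(-55 + 23\right) = 6 - -32 = 6 + 32 = 38$)
$\left(J + 47\right) 15 + 34836 = \left(38 + 47\right) 15 + 34836 = 85 \cdot 15 + 34836 = 1275 + 34836 = 36111$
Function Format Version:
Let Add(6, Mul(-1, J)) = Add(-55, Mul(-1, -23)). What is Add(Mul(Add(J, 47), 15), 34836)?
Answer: 36111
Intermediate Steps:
J = 38 (J = Add(6, Mul(-1, Add(-55, Mul(-1, -23)))) = Add(6, Mul(-1, Add(-55, 23))) = Add(6, Mul(-1, -32)) = Add(6, 32) = 38)
Add(Mul(Add(J, 47), 15), 34836) = Add(Mul(Add(38, 47), 15), 34836) = Add(Mul(85, 15), 34836) = Add(1275, 34836) = 36111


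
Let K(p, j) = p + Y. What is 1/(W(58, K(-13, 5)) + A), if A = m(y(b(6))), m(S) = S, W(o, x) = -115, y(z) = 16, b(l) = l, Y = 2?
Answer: -1/99 ≈ -0.010101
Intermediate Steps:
K(p, j) = 2 + p (K(p, j) = p + 2 = 2 + p)
A = 16
1/(W(58, K(-13, 5)) + A) = 1/(-115 + 16) = 1/(-99) = -1/99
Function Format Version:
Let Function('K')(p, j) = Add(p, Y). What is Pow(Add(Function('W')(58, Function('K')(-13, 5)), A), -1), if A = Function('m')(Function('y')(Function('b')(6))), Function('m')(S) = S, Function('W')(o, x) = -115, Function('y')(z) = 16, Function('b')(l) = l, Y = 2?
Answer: Rational(-1, 99) ≈ -0.010101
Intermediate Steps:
Function('K')(p, j) = Add(2, p) (Function('K')(p, j) = Add(p, 2) = Add(2, p))
A = 16
Pow(Add(Function('W')(58, Function('K')(-13, 5)), A), -1) = Pow(Add(-115, 16), -1) = Pow(-99, -1) = Rational(-1, 99)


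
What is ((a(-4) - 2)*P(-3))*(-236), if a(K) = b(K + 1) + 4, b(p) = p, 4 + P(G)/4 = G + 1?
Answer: -5664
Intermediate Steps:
P(G) = -12 + 4*G (P(G) = -16 + 4*(G + 1) = -16 + 4*(1 + G) = -16 + (4 + 4*G) = -12 + 4*G)
a(K) = 5 + K (a(K) = (K + 1) + 4 = (1 + K) + 4 = 5 + K)
((a(-4) - 2)*P(-3))*(-236) = (((5 - 4) - 2)*(-12 + 4*(-3)))*(-236) = ((1 - 2)*(-12 - 12))*(-236) = -1*(-24)*(-236) = 24*(-236) = -5664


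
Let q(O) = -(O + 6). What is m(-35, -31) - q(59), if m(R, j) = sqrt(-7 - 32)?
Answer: 65 + I*sqrt(39) ≈ 65.0 + 6.245*I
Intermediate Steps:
m(R, j) = I*sqrt(39) (m(R, j) = sqrt(-39) = I*sqrt(39))
q(O) = -6 - O (q(O) = -(6 + O) = -6 - O)
m(-35, -31) - q(59) = I*sqrt(39) - (-6 - 1*59) = I*sqrt(39) - (-6 - 59) = I*sqrt(39) - 1*(-65) = I*sqrt(39) + 65 = 65 + I*sqrt(39)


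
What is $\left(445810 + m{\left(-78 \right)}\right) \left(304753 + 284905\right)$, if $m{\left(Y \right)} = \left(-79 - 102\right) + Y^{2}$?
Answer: $266356184154$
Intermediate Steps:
$m{\left(Y \right)} = -181 + Y^{2}$
$\left(445810 + m{\left(-78 \right)}\right) \left(304753 + 284905\right) = \left(445810 - \left(181 - \left(-78\right)^{2}\right)\right) \left(304753 + 284905\right) = \left(445810 + \left(-181 + 6084\right)\right) 589658 = \left(445810 + 5903\right) 589658 = 451713 \cdot 589658 = 266356184154$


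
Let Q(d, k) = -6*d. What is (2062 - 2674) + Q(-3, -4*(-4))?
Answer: -594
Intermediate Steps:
(2062 - 2674) + Q(-3, -4*(-4)) = (2062 - 2674) - 6*(-3) = -612 + 18 = -594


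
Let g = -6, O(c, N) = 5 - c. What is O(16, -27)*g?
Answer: 66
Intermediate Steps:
O(16, -27)*g = (5 - 1*16)*(-6) = (5 - 16)*(-6) = -11*(-6) = 66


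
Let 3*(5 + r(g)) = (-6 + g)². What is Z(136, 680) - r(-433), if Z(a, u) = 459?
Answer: -191329/3 ≈ -63776.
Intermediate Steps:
r(g) = -5 + (-6 + g)²/3
Z(136, 680) - r(-433) = 459 - (-5 + (-6 - 433)²/3) = 459 - (-5 + (⅓)*(-439)²) = 459 - (-5 + (⅓)*192721) = 459 - (-5 + 192721/3) = 459 - 1*192706/3 = 459 - 192706/3 = -191329/3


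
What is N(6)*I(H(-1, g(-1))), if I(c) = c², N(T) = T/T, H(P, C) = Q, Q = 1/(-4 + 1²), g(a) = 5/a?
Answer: ⅑ ≈ 0.11111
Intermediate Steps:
Q = -⅓ (Q = 1/(-4 + 1) = 1/(-3) = -⅓ ≈ -0.33333)
H(P, C) = -⅓
N(T) = 1
N(6)*I(H(-1, g(-1))) = 1*(-⅓)² = 1*(⅑) = ⅑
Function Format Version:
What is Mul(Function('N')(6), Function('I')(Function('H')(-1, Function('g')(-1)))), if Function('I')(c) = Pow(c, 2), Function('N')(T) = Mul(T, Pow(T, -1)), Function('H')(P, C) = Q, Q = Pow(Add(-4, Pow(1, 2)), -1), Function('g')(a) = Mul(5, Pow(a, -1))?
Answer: Rational(1, 9) ≈ 0.11111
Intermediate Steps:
Q = Rational(-1, 3) (Q = Pow(Add(-4, 1), -1) = Pow(-3, -1) = Rational(-1, 3) ≈ -0.33333)
Function('H')(P, C) = Rational(-1, 3)
Function('N')(T) = 1
Mul(Function('N')(6), Function('I')(Function('H')(-1, Function('g')(-1)))) = Mul(1, Pow(Rational(-1, 3), 2)) = Mul(1, Rational(1, 9)) = Rational(1, 9)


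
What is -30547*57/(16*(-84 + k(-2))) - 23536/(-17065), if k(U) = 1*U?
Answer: 29745605171/23481440 ≈ 1266.8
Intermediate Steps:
k(U) = U
-30547*57/(16*(-84 + k(-2))) - 23536/(-17065) = -30547*57/(16*(-84 - 2)) - 23536/(-17065) = -30547/((-(-1376)*(-1)/57)) - 23536*(-1/17065) = -30547/((-86*16/57)) + 23536/17065 = -30547/(-1376/57) + 23536/17065 = -30547*(-57/1376) + 23536/17065 = 1741179/1376 + 23536/17065 = 29745605171/23481440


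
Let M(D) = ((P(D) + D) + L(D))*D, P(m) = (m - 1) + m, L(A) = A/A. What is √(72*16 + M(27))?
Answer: 3*√371 ≈ 57.784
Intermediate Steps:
L(A) = 1
P(m) = -1 + 2*m (P(m) = (-1 + m) + m = -1 + 2*m)
M(D) = 3*D² (M(D) = (((-1 + 2*D) + D) + 1)*D = ((-1 + 3*D) + 1)*D = (3*D)*D = 3*D²)
√(72*16 + M(27)) = √(72*16 + 3*27²) = √(1152 + 3*729) = √(1152 + 2187) = √3339 = 3*√371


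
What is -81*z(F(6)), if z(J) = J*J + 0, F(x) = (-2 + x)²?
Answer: -20736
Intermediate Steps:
z(J) = J² (z(J) = J² + 0 = J²)
-81*z(F(6)) = -81*(-2 + 6)⁴ = -81*(4²)² = -81*16² = -81*256 = -20736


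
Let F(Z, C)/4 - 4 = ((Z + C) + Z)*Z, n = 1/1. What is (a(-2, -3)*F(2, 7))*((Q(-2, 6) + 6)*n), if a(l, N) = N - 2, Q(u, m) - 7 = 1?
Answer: -7280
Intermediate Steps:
n = 1 (n = 1*1 = 1)
Q(u, m) = 8 (Q(u, m) = 7 + 1 = 8)
a(l, N) = -2 + N
F(Z, C) = 16 + 4*Z*(C + 2*Z) (F(Z, C) = 16 + 4*(((Z + C) + Z)*Z) = 16 + 4*(((C + Z) + Z)*Z) = 16 + 4*((C + 2*Z)*Z) = 16 + 4*(Z*(C + 2*Z)) = 16 + 4*Z*(C + 2*Z))
(a(-2, -3)*F(2, 7))*((Q(-2, 6) + 6)*n) = ((-2 - 3)*(16 + 8*2² + 4*7*2))*((8 + 6)*1) = (-5*(16 + 8*4 + 56))*(14*1) = -5*(16 + 32 + 56)*14 = -5*104*14 = -520*14 = -7280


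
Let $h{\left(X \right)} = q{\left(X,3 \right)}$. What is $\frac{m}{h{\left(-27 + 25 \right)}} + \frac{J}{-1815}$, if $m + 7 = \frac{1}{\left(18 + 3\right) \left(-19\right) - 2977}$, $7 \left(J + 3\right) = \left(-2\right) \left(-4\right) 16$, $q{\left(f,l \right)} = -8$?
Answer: $\frac{297367409}{343136640} \approx 0.86662$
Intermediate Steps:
$h{\left(X \right)} = -8$
$J = \frac{107}{7}$ ($J = -3 + \frac{\left(-2\right) \left(-4\right) 16}{7} = -3 + \frac{8 \cdot 16}{7} = -3 + \frac{1}{7} \cdot 128 = -3 + \frac{128}{7} = \frac{107}{7} \approx 15.286$)
$m = - \frac{23633}{3376}$ ($m = -7 + \frac{1}{\left(18 + 3\right) \left(-19\right) - 2977} = -7 + \frac{1}{21 \left(-19\right) - 2977} = -7 + \frac{1}{-399 - 2977} = -7 + \frac{1}{-3376} = -7 - \frac{1}{3376} = - \frac{23633}{3376} \approx -7.0003$)
$\frac{m}{h{\left(-27 + 25 \right)}} + \frac{J}{-1815} = - \frac{23633}{3376 \left(-8\right)} + \frac{107}{7 \left(-1815\right)} = \left(- \frac{23633}{3376}\right) \left(- \frac{1}{8}\right) + \frac{107}{7} \left(- \frac{1}{1815}\right) = \frac{23633}{27008} - \frac{107}{12705} = \frac{297367409}{343136640}$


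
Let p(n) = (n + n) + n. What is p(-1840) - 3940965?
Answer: -3946485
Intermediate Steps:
p(n) = 3*n (p(n) = 2*n + n = 3*n)
p(-1840) - 3940965 = 3*(-1840) - 3940965 = -5520 - 3940965 = -3946485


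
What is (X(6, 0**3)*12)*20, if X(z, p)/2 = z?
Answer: 2880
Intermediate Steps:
X(z, p) = 2*z
(X(6, 0**3)*12)*20 = ((2*6)*12)*20 = (12*12)*20 = 144*20 = 2880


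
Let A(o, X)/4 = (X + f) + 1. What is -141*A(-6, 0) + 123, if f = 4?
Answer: -2697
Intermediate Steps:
A(o, X) = 20 + 4*X (A(o, X) = 4*((X + 4) + 1) = 4*((4 + X) + 1) = 4*(5 + X) = 20 + 4*X)
-141*A(-6, 0) + 123 = -141*(20 + 4*0) + 123 = -141*(20 + 0) + 123 = -141*20 + 123 = -2820 + 123 = -2697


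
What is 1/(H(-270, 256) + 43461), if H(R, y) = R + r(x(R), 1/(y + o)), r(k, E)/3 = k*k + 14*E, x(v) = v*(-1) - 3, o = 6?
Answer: 131/33674619 ≈ 3.8902e-6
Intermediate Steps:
x(v) = -3 - v (x(v) = -v - 3 = -3 - v)
r(k, E) = 3*k² + 42*E (r(k, E) = 3*(k*k + 14*E) = 3*(k² + 14*E) = 3*k² + 42*E)
H(R, y) = R + 3*(-3 - R)² + 42/(6 + y) (H(R, y) = R + (3*(-3 - R)² + 42/(y + 6)) = R + (3*(-3 - R)² + 42/(6 + y)) = R + 3*(-3 - R)² + 42/(6 + y))
1/(H(-270, 256) + 43461) = 1/((42 + (6 + 256)*(-270 + 3*(3 - 270)²))/(6 + 256) + 43461) = 1/((42 + 262*(-270 + 3*(-267)²))/262 + 43461) = 1/((42 + 262*(-270 + 3*71289))/262 + 43461) = 1/((42 + 262*(-270 + 213867))/262 + 43461) = 1/((42 + 262*213597)/262 + 43461) = 1/((42 + 55962414)/262 + 43461) = 1/((1/262)*55962456 + 43461) = 1/(27981228/131 + 43461) = 1/(33674619/131) = 131/33674619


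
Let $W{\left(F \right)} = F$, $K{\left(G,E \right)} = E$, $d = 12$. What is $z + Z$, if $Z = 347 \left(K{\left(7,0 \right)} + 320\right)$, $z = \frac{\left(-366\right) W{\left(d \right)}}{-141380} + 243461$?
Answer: $\frac{12529838943}{35345} \approx 3.545 \cdot 10^{5}$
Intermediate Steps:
$z = \frac{8605130143}{35345}$ ($z = \frac{\left(-366\right) 12}{-141380} + 243461 = \left(-4392\right) \left(- \frac{1}{141380}\right) + 243461 = \frac{1098}{35345} + 243461 = \frac{8605130143}{35345} \approx 2.4346 \cdot 10^{5}$)
$Z = 111040$ ($Z = 347 \left(0 + 320\right) = 347 \cdot 320 = 111040$)
$z + Z = \frac{8605130143}{35345} + 111040 = \frac{12529838943}{35345}$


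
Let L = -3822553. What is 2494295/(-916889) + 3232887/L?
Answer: -1785539051954/500693828231 ≈ -3.5661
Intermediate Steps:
2494295/(-916889) + 3232887/L = 2494295/(-916889) + 3232887/(-3822553) = 2494295*(-1/916889) + 3232887*(-1/3822553) = -2494295/916889 - 461841/546079 = -1785539051954/500693828231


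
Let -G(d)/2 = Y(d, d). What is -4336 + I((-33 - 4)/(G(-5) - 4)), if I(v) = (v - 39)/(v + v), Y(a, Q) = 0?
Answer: -320983/74 ≈ -4337.6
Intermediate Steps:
G(d) = 0 (G(d) = -2*0 = 0)
I(v) = (-39 + v)/(2*v) (I(v) = (-39 + v)/((2*v)) = (-39 + v)*(1/(2*v)) = (-39 + v)/(2*v))
-4336 + I((-33 - 4)/(G(-5) - 4)) = -4336 + (-39 + (-33 - 4)/(0 - 4))/(2*(((-33 - 4)/(0 - 4)))) = -4336 + (-39 - 37/(-4))/(2*((-37/(-4)))) = -4336 + (-39 - 37*(-¼))/(2*((-37*(-¼)))) = -4336 + (-39 + 37/4)/(2*(37/4)) = -4336 + (½)*(4/37)*(-119/4) = -4336 - 119/74 = -320983/74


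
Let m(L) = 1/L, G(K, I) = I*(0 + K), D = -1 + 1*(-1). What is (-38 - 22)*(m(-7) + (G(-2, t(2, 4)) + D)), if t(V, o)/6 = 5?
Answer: 26100/7 ≈ 3728.6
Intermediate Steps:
t(V, o) = 30 (t(V, o) = 6*5 = 30)
D = -2 (D = -1 - 1 = -2)
G(K, I) = I*K
m(L) = 1/L
(-38 - 22)*(m(-7) + (G(-2, t(2, 4)) + D)) = (-38 - 22)*(1/(-7) + (30*(-2) - 2)) = -60*(-⅐ + (-60 - 2)) = -60*(-⅐ - 62) = -60*(-435/7) = 26100/7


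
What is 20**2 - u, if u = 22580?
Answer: -22180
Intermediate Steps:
20**2 - u = 20**2 - 1*22580 = 400 - 22580 = -22180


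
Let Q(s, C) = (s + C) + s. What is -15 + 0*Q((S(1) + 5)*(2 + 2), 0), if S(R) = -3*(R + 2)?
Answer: -15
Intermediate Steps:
S(R) = -6 - 3*R (S(R) = -3*(2 + R) = -6 - 3*R)
Q(s, C) = C + 2*s (Q(s, C) = (C + s) + s = C + 2*s)
-15 + 0*Q((S(1) + 5)*(2 + 2), 0) = -15 + 0*(0 + 2*(((-6 - 3*1) + 5)*(2 + 2))) = -15 + 0*(0 + 2*(((-6 - 3) + 5)*4)) = -15 + 0*(0 + 2*((-9 + 5)*4)) = -15 + 0*(0 + 2*(-4*4)) = -15 + 0*(0 + 2*(-16)) = -15 + 0*(0 - 32) = -15 + 0*(-32) = -15 + 0 = -15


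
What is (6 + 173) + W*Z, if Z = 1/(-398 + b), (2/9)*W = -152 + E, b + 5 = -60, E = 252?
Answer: 82427/463 ≈ 178.03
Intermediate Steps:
b = -65 (b = -5 - 60 = -65)
W = 450 (W = 9*(-152 + 252)/2 = (9/2)*100 = 450)
Z = -1/463 (Z = 1/(-398 - 65) = 1/(-463) = -1/463 ≈ -0.0021598)
(6 + 173) + W*Z = (6 + 173) + 450*(-1/463) = 179 - 450/463 = 82427/463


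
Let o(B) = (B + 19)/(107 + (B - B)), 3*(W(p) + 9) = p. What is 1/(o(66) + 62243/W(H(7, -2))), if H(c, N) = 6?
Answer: -749/6659406 ≈ -0.00011247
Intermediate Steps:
W(p) = -9 + p/3
o(B) = 19/107 + B/107 (o(B) = (19 + B)/(107 + 0) = (19 + B)/107 = (19 + B)*(1/107) = 19/107 + B/107)
1/(o(66) + 62243/W(H(7, -2))) = 1/((19/107 + (1/107)*66) + 62243/(-9 + (⅓)*6)) = 1/((19/107 + 66/107) + 62243/(-9 + 2)) = 1/(85/107 + 62243/(-7)) = 1/(85/107 + 62243*(-⅐)) = 1/(85/107 - 62243/7) = 1/(-6659406/749) = -749/6659406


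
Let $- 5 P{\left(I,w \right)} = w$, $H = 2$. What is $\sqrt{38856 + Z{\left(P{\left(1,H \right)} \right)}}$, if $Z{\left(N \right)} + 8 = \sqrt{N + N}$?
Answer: $\frac{\sqrt{971200 + 10 i \sqrt{5}}}{5} \approx 197.1 + 0.002269 i$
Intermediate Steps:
$P{\left(I,w \right)} = - \frac{w}{5}$
$Z{\left(N \right)} = -8 + \sqrt{2} \sqrt{N}$ ($Z{\left(N \right)} = -8 + \sqrt{N + N} = -8 + \sqrt{2 N} = -8 + \sqrt{2} \sqrt{N}$)
$\sqrt{38856 + Z{\left(P{\left(1,H \right)} \right)}} = \sqrt{38856 - \left(8 - \sqrt{2} \sqrt{\left(- \frac{1}{5}\right) 2}\right)} = \sqrt{38856 - \left(8 - \sqrt{2} \sqrt{- \frac{2}{5}}\right)} = \sqrt{38856 - \left(8 - \sqrt{2} \frac{i \sqrt{10}}{5}\right)} = \sqrt{38856 - \left(8 - \frac{2 i \sqrt{5}}{5}\right)} = \sqrt{38848 + \frac{2 i \sqrt{5}}{5}}$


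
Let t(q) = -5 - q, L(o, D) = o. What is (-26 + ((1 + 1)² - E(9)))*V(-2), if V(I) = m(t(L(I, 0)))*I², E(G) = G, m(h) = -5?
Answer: 620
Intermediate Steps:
V(I) = -5*I²
(-26 + ((1 + 1)² - E(9)))*V(-2) = (-26 + ((1 + 1)² - 1*9))*(-5*(-2)²) = (-26 + (2² - 9))*(-5*4) = (-26 + (4 - 9))*(-20) = (-26 - 5)*(-20) = -31*(-20) = 620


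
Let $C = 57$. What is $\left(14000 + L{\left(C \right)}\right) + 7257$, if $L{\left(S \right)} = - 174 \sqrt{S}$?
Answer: $21257 - 174 \sqrt{57} \approx 19943.0$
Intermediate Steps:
$\left(14000 + L{\left(C \right)}\right) + 7257 = \left(14000 - 174 \sqrt{57}\right) + 7257 = 21257 - 174 \sqrt{57}$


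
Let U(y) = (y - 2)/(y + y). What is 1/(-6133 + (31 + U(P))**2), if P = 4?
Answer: -16/82503 ≈ -0.00019393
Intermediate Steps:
U(y) = (-2 + y)/(2*y) (U(y) = (-2 + y)/((2*y)) = (-2 + y)*(1/(2*y)) = (-2 + y)/(2*y))
1/(-6133 + (31 + U(P))**2) = 1/(-6133 + (31 + (1/2)*(-2 + 4)/4)**2) = 1/(-6133 + (31 + (1/2)*(1/4)*2)**2) = 1/(-6133 + (31 + 1/4)**2) = 1/(-6133 + (125/4)**2) = 1/(-6133 + 15625/16) = 1/(-82503/16) = -16/82503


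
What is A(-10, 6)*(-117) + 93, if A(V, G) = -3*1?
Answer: 444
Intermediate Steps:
A(V, G) = -3
A(-10, 6)*(-117) + 93 = -3*(-117) + 93 = 351 + 93 = 444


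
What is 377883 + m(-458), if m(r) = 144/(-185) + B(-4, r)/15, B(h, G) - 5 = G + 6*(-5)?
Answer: 69902254/185 ≈ 3.7785e+5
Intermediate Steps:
B(h, G) = -25 + G (B(h, G) = 5 + (G + 6*(-5)) = 5 + (G - 30) = 5 + (-30 + G) = -25 + G)
m(r) = -1357/555 + r/15 (m(r) = 144/(-185) + (-25 + r)/15 = 144*(-1/185) + (-25 + r)*(1/15) = -144/185 + (-5/3 + r/15) = -1357/555 + r/15)
377883 + m(-458) = 377883 + (-1357/555 + (1/15)*(-458)) = 377883 + (-1357/555 - 458/15) = 377883 - 6101/185 = 69902254/185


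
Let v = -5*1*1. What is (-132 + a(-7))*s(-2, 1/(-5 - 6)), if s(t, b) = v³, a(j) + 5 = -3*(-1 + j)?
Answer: 14125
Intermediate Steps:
a(j) = -2 - 3*j (a(j) = -5 - 3*(-1 + j) = -5 + (3 - 3*j) = -2 - 3*j)
v = -5 (v = -5*1 = -5)
s(t, b) = -125 (s(t, b) = (-5)³ = -125)
(-132 + a(-7))*s(-2, 1/(-5 - 6)) = (-132 + (-2 - 3*(-7)))*(-125) = (-132 + (-2 + 21))*(-125) = (-132 + 19)*(-125) = -113*(-125) = 14125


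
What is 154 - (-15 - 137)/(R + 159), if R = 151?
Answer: 23946/155 ≈ 154.49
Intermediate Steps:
154 - (-15 - 137)/(R + 159) = 154 - (-15 - 137)/(151 + 159) = 154 - (-152)/310 = 154 - 1*(-76/155) = 154 + 76/155 = 23946/155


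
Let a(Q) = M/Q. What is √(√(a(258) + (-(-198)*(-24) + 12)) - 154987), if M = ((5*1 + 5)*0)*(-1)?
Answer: √(-154987 + 2*I*√1185) ≈ 0.0874 + 393.68*I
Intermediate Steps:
M = 0 (M = ((5 + 5)*0)*(-1) = (10*0)*(-1) = 0*(-1) = 0)
a(Q) = 0 (a(Q) = 0/Q = 0)
√(√(a(258) + (-(-198)*(-24) + 12)) - 154987) = √(√(0 + (-(-198)*(-24) + 12)) - 154987) = √(√(0 + (-33*144 + 12)) - 154987) = √(√(0 + (-4752 + 12)) - 154987) = √(√(0 - 4740) - 154987) = √(√(-4740) - 154987) = √(2*I*√1185 - 154987) = √(-154987 + 2*I*√1185)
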